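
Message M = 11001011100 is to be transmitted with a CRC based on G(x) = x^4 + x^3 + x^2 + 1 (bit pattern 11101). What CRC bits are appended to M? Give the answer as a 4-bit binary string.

1010

Append 4 zeros: 110010111000000. Divide by 11101 (XOR where the leading bit is 1):
  pos 0: 11001 XOR 11101 = 00100
  pos 2: 10001 XOR 11101 = 01100
  pos 3: 11001 XOR 11101 = 00100
  pos 5: 10010 XOR 11101 = 01111
  pos 6: 11110 XOR 11101 = 00011
  pos 9: 11000 XOR 11101 = 00101
Remainder (last 4 bits) = 1010. This is the CRC / FCS.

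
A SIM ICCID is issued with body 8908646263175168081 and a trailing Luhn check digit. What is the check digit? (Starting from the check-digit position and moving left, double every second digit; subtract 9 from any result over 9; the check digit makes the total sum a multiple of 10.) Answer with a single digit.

Partial digits right→left: 1 8 0 8 6 1 5 7 1 3 6 2 6 4 6 8 0 9 8
Double every second digit counting from the check-digit position (so the 1st, 3rd, 5th, ... of the partial from the right).
  doubled (with −9 where >9): 2 0 3 1 2 3 3 3 0 7 → sum 24
  kept as-is: 8 8 1 7 3 2 4 8 9 → sum 50
Total = 24 + 50 = 74.
Check digit = (10 − (74 mod 10)) mod 10 = 6.

6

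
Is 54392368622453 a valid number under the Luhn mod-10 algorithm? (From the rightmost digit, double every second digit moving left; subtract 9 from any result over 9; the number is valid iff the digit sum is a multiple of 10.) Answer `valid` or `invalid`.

From the right, keep odd positions and double even positions (subtract 9 from any doubled value over 9):
  doubled (positions 2,4,...): 1 4 3 3 4 6 1 → sum 22
  kept (positions 1,3,...): 3 4 2 8 3 9 4 → sum 33
Total = 55.
55 mod 10 = 5, so the number is invalid.

invalid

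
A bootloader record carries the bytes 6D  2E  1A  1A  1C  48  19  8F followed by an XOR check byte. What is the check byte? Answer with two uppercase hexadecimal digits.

81

XOR the bytes together:
  start with 0x6D
  0x6D ⊕ 0x2E = 0x43
  0x43 ⊕ 0x1A = 0x59
  0x59 ⊕ 0x1A = 0x43
  0x43 ⊕ 0x1C = 0x5F
  0x5F ⊕ 0x48 = 0x17
  0x17 ⊕ 0x19 = 0x0E
  0x0E ⊕ 0x8F = 0x81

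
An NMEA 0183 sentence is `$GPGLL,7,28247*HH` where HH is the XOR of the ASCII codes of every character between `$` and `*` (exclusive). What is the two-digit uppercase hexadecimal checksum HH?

XOR the ASCII codes of the payload characters:
  'G' = 0x47 → acc = 0x47
  'P' = 0x50 → acc = 0x17
  'G' = 0x47 → acc = 0x50
  'L' = 0x4C → acc = 0x1C
  'L' = 0x4C → acc = 0x50
  ',' = 0x2C → acc = 0x7C
  '7' = 0x37 → acc = 0x4B
  ',' = 0x2C → acc = 0x67
  '2' = 0x32 → acc = 0x55
  '8' = 0x38 → acc = 0x6D
  '2' = 0x32 → acc = 0x5F
  '4' = 0x34 → acc = 0x6B
  '7' = 0x37 → acc = 0x5C
Checksum = 0x5C.

5C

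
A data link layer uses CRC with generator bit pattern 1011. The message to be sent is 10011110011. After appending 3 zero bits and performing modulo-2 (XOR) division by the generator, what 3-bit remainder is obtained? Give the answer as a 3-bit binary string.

Append 3 zeros: 10011110011000. Divide by 1011 (XOR where the leading bit is 1):
  pos 0: 1001 XOR 1011 = 0010
  pos 2: 1011 XOR 1011 = 0000
  pos 6: 1001 XOR 1011 = 0010
  pos 8: 1010 XOR 1011 = 0001
Remainder (last 3 bits) = 100. This is the CRC / FCS.

100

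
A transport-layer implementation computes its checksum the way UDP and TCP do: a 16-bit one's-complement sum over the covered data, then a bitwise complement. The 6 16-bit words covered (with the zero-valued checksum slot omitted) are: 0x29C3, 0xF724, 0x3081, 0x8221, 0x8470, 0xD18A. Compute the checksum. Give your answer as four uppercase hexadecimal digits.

D679

One's-complement addition (fold any carry out of bit 15 back into bit 0):
  0x29C3 + 0xF724 = 0x120E7 → wrap carry → 0x20E8
  0x20E8 + 0x3081 = 0x05169
  0x5169 + 0x8221 = 0x0D38A
  0xD38A + 0x8470 = 0x157FA → wrap carry → 0x57FB
  0x57FB + 0xD18A = 0x12985 → wrap carry → 0x2986
One's-complement sum = 0x2986.
Checksum = ~0x2986 & 0xFFFF = 0xD679.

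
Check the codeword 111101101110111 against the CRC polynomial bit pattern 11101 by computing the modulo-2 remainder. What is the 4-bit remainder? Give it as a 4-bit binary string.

Modulo-2 division of 111101101110111 by 11101:
  pos 0: 11110 XOR 11101 = 00011
  pos 3: 11110 XOR 11101 = 00011
  pos 6: 11111 XOR 11101 = 00010
  pos 9: 10011 XOR 11101 = 01110
  pos 10: 11101 XOR 11101 = 00000
Remainder = 0000 (zero — the frame passes the CRC check).

0000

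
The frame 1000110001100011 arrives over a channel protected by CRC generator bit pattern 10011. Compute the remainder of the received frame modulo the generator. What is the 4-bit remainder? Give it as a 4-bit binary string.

0001

Modulo-2 division of 1000110001100011 by 10011:
  pos 0: 10001 XOR 10011 = 00010
  pos 3: 10100 XOR 10011 = 00111
  pos 5: 11101 XOR 10011 = 01110
  pos 6: 11101 XOR 10011 = 01110
  pos 7: 11100 XOR 10011 = 01111
  pos 8: 11110 XOR 10011 = 01101
  pos 9: 11010 XOR 10011 = 01001
  pos 10: 10011 XOR 10011 = 00000
Remainder = 0001 (nonzero — an error is detected).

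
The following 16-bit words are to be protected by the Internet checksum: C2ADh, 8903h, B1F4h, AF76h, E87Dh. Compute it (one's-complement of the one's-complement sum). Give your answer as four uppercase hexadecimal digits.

One's-complement addition (fold any carry out of bit 15 back into bit 0):
  0xC2AD + 0x8903 = 0x14BB0 → wrap carry → 0x4BB1
  0x4BB1 + 0xB1F4 = 0x0FDA5
  0xFDA5 + 0xAF76 = 0x1AD1B → wrap carry → 0xAD1C
  0xAD1C + 0xE87D = 0x19599 → wrap carry → 0x959A
One's-complement sum = 0x959A.
Checksum = ~0x959A & 0xFFFF = 0x6A65.

6A65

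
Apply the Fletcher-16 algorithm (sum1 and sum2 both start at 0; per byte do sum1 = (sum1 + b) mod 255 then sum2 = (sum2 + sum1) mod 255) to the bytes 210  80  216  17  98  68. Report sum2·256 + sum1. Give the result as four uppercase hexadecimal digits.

Running sums (mod 255):
  after byte 0 (210): sum1=210, sum2=210
  after byte 1 (80): sum1=35, sum2=245
  after byte 2 (216): sum1=251, sum2=241
  after byte 3 (17): sum1=13, sum2=254
  after byte 4 (98): sum1=111, sum2=110
  after byte 5 (68): sum1=179, sum2=34
Checksum = sum2·256 + sum1 = 34·256 + 179 = 8883 = 0x22B3.

22B3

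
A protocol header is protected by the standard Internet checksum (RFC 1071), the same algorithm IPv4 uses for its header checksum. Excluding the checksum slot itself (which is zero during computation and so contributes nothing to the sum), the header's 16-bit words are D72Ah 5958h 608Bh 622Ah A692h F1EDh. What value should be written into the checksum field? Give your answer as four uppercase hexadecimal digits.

7446

One's-complement addition (fold any carry out of bit 15 back into bit 0):
  0xD72A + 0x5958 = 0x13082 → wrap carry → 0x3083
  0x3083 + 0x608B = 0x0910E
  0x910E + 0x622A = 0x0F338
  0xF338 + 0xA692 = 0x199CA → wrap carry → 0x99CB
  0x99CB + 0xF1ED = 0x18BB8 → wrap carry → 0x8BB9
One's-complement sum = 0x8BB9.
Checksum = ~0x8BB9 & 0xFFFF = 0x7446.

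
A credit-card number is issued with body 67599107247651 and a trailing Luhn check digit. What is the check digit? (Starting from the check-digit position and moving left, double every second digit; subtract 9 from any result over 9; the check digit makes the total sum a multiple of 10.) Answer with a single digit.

2

Partial digits right→left: 1 5 6 7 4 2 7 0 1 9 9 5 7 6
Double every second digit counting from the check-digit position (so the 1st, 3rd, 5th, ... of the partial from the right).
  doubled (with −9 where >9): 2 3 8 5 2 9 5 → sum 34
  kept as-is: 5 7 2 0 9 5 6 → sum 34
Total = 34 + 34 = 68.
Check digit = (10 − (68 mod 10)) mod 10 = 2.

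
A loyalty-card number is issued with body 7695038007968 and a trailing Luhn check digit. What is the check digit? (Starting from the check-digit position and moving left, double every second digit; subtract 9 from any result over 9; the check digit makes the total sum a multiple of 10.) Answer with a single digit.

Partial digits right→left: 8 6 9 7 0 0 8 3 0 5 9 6 7
Double every second digit counting from the check-digit position (so the 1st, 3rd, 5th, ... of the partial from the right).
  doubled (with −9 where >9): 7 9 0 7 0 9 5 → sum 37
  kept as-is: 6 7 0 3 5 6 → sum 27
Total = 37 + 27 = 64.
Check digit = (10 − (64 mod 10)) mod 10 = 6.

6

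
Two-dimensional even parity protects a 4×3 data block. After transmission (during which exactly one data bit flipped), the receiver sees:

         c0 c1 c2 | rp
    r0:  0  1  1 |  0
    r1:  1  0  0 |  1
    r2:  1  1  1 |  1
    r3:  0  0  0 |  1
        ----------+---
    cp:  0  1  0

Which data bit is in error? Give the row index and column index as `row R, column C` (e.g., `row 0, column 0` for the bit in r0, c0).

row 3, column 1

Recompute each row's even parity and compare to rp:
  r0: data parity 0, sent rp 0 → ok
  r1: data parity 1, sent rp 1 → ok
  r2: data parity 1, sent rp 1 → ok
  r3: data parity 0, sent rp 1 → mismatch
Recompute each column's even parity and compare to cp:
  c0: data parity 0, sent cp 0 → ok
  c1: data parity 0, sent cp 1 → mismatch
  c2: data parity 0, sent cp 0 → ok
Exactly one row (r3) and one column (c1) fail → the flipped bit is at their intersection.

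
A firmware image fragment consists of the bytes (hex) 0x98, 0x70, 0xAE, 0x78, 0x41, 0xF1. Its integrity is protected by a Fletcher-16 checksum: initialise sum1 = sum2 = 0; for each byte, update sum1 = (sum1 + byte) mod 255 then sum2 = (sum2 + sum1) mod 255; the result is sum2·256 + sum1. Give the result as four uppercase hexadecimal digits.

Running sums (mod 255):
  after byte 0 (0x98): sum1=152, sum2=152
  after byte 1 (0x70): sum1=9, sum2=161
  after byte 2 (0xAE): sum1=183, sum2=89
  after byte 3 (0x78): sum1=48, sum2=137
  after byte 4 (0x41): sum1=113, sum2=250
  after byte 5 (0xF1): sum1=99, sum2=94
Checksum = sum2·256 + sum1 = 94·256 + 99 = 24163 = 0x5E63.

5E63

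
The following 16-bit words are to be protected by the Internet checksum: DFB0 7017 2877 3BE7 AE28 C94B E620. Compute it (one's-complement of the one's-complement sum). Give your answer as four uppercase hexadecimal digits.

One's-complement addition (fold any carry out of bit 15 back into bit 0):
  0xDFB0 + 0x7017 = 0x14FC7 → wrap carry → 0x4FC8
  0x4FC8 + 0x2877 = 0x0783F
  0x783F + 0x3BE7 = 0x0B426
  0xB426 + 0xAE28 = 0x1624E → wrap carry → 0x624F
  0x624F + 0xC94B = 0x12B9A → wrap carry → 0x2B9B
  0x2B9B + 0xE620 = 0x111BB → wrap carry → 0x11BC
One's-complement sum = 0x11BC.
Checksum = ~0x11BC & 0xFFFF = 0xEE43.

EE43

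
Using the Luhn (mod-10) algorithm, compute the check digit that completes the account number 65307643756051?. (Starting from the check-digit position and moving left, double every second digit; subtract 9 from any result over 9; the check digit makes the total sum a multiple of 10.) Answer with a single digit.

9

Partial digits right→left: 1 5 0 6 5 7 3 4 6 7 0 3 5 6
Double every second digit counting from the check-digit position (so the 1st, 3rd, 5th, ... of the partial from the right).
  doubled (with −9 where >9): 2 0 1 6 3 0 1 → sum 13
  kept as-is: 5 6 7 4 7 3 6 → sum 38
Total = 13 + 38 = 51.
Check digit = (10 − (51 mod 10)) mod 10 = 9.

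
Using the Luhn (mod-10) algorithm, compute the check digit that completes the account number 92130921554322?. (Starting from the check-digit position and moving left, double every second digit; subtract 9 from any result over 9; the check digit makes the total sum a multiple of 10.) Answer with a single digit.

Partial digits right→left: 2 2 3 4 5 5 1 2 9 0 3 1 2 9
Double every second digit counting from the check-digit position (so the 1st, 3rd, 5th, ... of the partial from the right).
  doubled (with −9 where >9): 4 6 1 2 9 6 4 → sum 32
  kept as-is: 2 4 5 2 0 1 9 → sum 23
Total = 32 + 23 = 55.
Check digit = (10 − (55 mod 10)) mod 10 = 5.

5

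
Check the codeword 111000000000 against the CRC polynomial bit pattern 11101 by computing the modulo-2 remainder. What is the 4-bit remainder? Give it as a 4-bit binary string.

Modulo-2 division of 111000000000 by 11101:
  pos 0: 11100 XOR 11101 = 00001
  pos 4: 10000 XOR 11101 = 01101
  pos 5: 11010 XOR 11101 = 00111
  pos 7: 11100 XOR 11101 = 00001
Remainder = 0001 (nonzero — an error is detected).

0001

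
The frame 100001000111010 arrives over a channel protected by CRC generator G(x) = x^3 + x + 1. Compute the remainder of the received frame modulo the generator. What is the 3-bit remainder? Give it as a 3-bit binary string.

Modulo-2 division of 100001000111010 by 1011:
  pos 0: 1000 XOR 1011 = 0011
  pos 2: 1101 XOR 1011 = 0110
  pos 3: 1100 XOR 1011 = 0111
  pos 4: 1110 XOR 1011 = 0101
  pos 5: 1010 XOR 1011 = 0001
  pos 8: 1111 XOR 1011 = 0100
  pos 9: 1000 XOR 1011 = 0011
  pos 11: 1110 XOR 1011 = 0101
Remainder = 101 (nonzero — an error is detected).

101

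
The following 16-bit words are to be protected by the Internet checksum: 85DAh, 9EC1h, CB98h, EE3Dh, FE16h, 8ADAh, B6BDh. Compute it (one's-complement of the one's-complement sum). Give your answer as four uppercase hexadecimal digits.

One's-complement addition (fold any carry out of bit 15 back into bit 0):
  0x85DA + 0x9EC1 = 0x1249B → wrap carry → 0x249C
  0x249C + 0xCB98 = 0x0F034
  0xF034 + 0xEE3D = 0x1DE71 → wrap carry → 0xDE72
  0xDE72 + 0xFE16 = 0x1DC88 → wrap carry → 0xDC89
  0xDC89 + 0x8ADA = 0x16763 → wrap carry → 0x6764
  0x6764 + 0xB6BD = 0x11E21 → wrap carry → 0x1E22
One's-complement sum = 0x1E22.
Checksum = ~0x1E22 & 0xFFFF = 0xE1DD.

E1DD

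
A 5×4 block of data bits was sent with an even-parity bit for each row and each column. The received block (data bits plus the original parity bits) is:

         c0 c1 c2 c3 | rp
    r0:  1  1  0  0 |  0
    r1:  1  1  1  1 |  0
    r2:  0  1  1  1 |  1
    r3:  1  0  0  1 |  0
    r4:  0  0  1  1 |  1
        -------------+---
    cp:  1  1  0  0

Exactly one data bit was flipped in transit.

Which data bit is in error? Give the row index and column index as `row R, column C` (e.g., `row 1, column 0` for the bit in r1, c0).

row 4, column 2

Recompute each row's even parity and compare to rp:
  r0: data parity 0, sent rp 0 → ok
  r1: data parity 0, sent rp 0 → ok
  r2: data parity 1, sent rp 1 → ok
  r3: data parity 0, sent rp 0 → ok
  r4: data parity 0, sent rp 1 → mismatch
Recompute each column's even parity and compare to cp:
  c0: data parity 1, sent cp 1 → ok
  c1: data parity 1, sent cp 1 → ok
  c2: data parity 1, sent cp 0 → mismatch
  c3: data parity 0, sent cp 0 → ok
Exactly one row (r4) and one column (c2) fail → the flipped bit is at their intersection.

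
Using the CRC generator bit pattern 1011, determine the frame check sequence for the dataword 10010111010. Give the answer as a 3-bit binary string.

110

Append 3 zeros: 10010111010000. Divide by 1011 (XOR where the leading bit is 1):
  pos 0: 1001 XOR 1011 = 0010
  pos 2: 1001 XOR 1011 = 0010
  pos 4: 1011 XOR 1011 = 0000
  pos 9: 1000 XOR 1011 = 0011
Remainder (last 3 bits) = 110. This is the CRC / FCS.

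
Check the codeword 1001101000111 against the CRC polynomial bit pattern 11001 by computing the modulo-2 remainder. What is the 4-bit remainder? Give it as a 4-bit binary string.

Modulo-2 division of 1001101000111 by 11001:
  pos 0: 10011 XOR 11001 = 01010
  pos 1: 10100 XOR 11001 = 01101
  pos 2: 11011 XOR 11001 = 00010
  pos 5: 10000 XOR 11001 = 01001
  pos 6: 10011 XOR 11001 = 01010
  pos 7: 10101 XOR 11001 = 01100
  pos 8: 11001 XOR 11001 = 00000
Remainder = 0000 (zero — the frame passes the CRC check).

0000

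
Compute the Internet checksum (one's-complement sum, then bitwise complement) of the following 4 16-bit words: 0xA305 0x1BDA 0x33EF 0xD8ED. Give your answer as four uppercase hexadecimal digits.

One's-complement addition (fold any carry out of bit 15 back into bit 0):
  0xA305 + 0x1BDA = 0x0BEDF
  0xBEDF + 0x33EF = 0x0F2CE
  0xF2CE + 0xD8ED = 0x1CBBB → wrap carry → 0xCBBC
One's-complement sum = 0xCBBC.
Checksum = ~0xCBBC & 0xFFFF = 0x3443.

3443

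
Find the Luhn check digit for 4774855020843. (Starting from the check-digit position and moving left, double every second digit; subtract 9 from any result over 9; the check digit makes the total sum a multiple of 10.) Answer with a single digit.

Partial digits right→left: 3 4 8 0 2 0 5 5 8 4 7 7 4
Double every second digit counting from the check-digit position (so the 1st, 3rd, 5th, ... of the partial from the right).
  doubled (with −9 where >9): 6 7 4 1 7 5 8 → sum 38
  kept as-is: 4 0 0 5 4 7 → sum 20
Total = 38 + 20 = 58.
Check digit = (10 − (58 mod 10)) mod 10 = 2.

2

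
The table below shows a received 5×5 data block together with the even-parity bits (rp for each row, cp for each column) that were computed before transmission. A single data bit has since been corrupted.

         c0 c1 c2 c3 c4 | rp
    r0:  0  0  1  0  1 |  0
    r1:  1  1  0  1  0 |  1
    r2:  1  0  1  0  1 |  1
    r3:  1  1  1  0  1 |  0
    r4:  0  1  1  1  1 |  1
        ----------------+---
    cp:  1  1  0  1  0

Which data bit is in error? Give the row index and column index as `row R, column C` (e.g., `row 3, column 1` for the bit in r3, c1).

row 4, column 3

Recompute each row's even parity and compare to rp:
  r0: data parity 0, sent rp 0 → ok
  r1: data parity 1, sent rp 1 → ok
  r2: data parity 1, sent rp 1 → ok
  r3: data parity 0, sent rp 0 → ok
  r4: data parity 0, sent rp 1 → mismatch
Recompute each column's even parity and compare to cp:
  c0: data parity 1, sent cp 1 → ok
  c1: data parity 1, sent cp 1 → ok
  c2: data parity 0, sent cp 0 → ok
  c3: data parity 0, sent cp 1 → mismatch
  c4: data parity 0, sent cp 0 → ok
Exactly one row (r4) and one column (c3) fail → the flipped bit is at their intersection.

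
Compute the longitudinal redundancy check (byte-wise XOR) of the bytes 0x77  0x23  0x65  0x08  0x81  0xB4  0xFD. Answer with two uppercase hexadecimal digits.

XOR the bytes together:
  start with 0x77
  0x77 ⊕ 0x23 = 0x54
  0x54 ⊕ 0x65 = 0x31
  0x31 ⊕ 0x08 = 0x39
  0x39 ⊕ 0x81 = 0xB8
  0xB8 ⊕ 0xB4 = 0x0C
  0x0C ⊕ 0xFD = 0xF1

F1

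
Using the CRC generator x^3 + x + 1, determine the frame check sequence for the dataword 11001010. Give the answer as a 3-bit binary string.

100

Append 3 zeros: 11001010000. Divide by 1011 (XOR where the leading bit is 1):
  pos 0: 1100 XOR 1011 = 0111
  pos 1: 1111 XOR 1011 = 0100
  pos 2: 1000 XOR 1011 = 0011
  pos 4: 1110 XOR 1011 = 0101
  pos 5: 1010 XOR 1011 = 0001
Remainder (last 3 bits) = 100. This is the CRC / FCS.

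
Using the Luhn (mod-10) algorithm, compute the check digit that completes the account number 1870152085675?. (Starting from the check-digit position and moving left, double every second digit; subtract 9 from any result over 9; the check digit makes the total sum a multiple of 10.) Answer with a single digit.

1

Partial digits right→left: 5 7 6 5 8 0 2 5 1 0 7 8 1
Double every second digit counting from the check-digit position (so the 1st, 3rd, 5th, ... of the partial from the right).
  doubled (with −9 where >9): 1 3 7 4 2 5 2 → sum 24
  kept as-is: 7 5 0 5 0 8 → sum 25
Total = 24 + 25 = 49.
Check digit = (10 − (49 mod 10)) mod 10 = 1.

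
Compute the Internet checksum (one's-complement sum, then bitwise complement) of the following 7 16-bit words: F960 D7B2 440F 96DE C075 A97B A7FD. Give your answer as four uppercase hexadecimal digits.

One's-complement addition (fold any carry out of bit 15 back into bit 0):
  0xF960 + 0xD7B2 = 0x1D112 → wrap carry → 0xD113
  0xD113 + 0x440F = 0x11522 → wrap carry → 0x1523
  0x1523 + 0x96DE = 0x0AC01
  0xAC01 + 0xC075 = 0x16C76 → wrap carry → 0x6C77
  0x6C77 + 0xA97B = 0x115F2 → wrap carry → 0x15F3
  0x15F3 + 0xA7FD = 0x0BDF0
One's-complement sum = 0xBDF0.
Checksum = ~0xBDF0 & 0xFFFF = 0x420F.

420F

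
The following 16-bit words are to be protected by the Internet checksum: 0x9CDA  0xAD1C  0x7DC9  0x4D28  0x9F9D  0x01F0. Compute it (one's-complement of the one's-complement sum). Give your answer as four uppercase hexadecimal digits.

One's-complement addition (fold any carry out of bit 15 back into bit 0):
  0x9CDA + 0xAD1C = 0x149F6 → wrap carry → 0x49F7
  0x49F7 + 0x7DC9 = 0x0C7C0
  0xC7C0 + 0x4D28 = 0x114E8 → wrap carry → 0x14E9
  0x14E9 + 0x9F9D = 0x0B486
  0xB486 + 0x01F0 = 0x0B676
One's-complement sum = 0xB676.
Checksum = ~0xB676 & 0xFFFF = 0x4989.

4989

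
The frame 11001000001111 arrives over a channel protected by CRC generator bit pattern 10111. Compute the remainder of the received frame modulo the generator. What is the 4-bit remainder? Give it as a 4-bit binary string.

Modulo-2 division of 11001000001111 by 10111:
  pos 0: 11001 XOR 10111 = 01110
  pos 1: 11100 XOR 10111 = 01011
  pos 2: 10110 XOR 10111 = 00001
  pos 6: 10001 XOR 10111 = 00110
  pos 8: 11011 XOR 10111 = 01100
  pos 9: 11001 XOR 10111 = 01110
Remainder = 1110 (nonzero — an error is detected).

1110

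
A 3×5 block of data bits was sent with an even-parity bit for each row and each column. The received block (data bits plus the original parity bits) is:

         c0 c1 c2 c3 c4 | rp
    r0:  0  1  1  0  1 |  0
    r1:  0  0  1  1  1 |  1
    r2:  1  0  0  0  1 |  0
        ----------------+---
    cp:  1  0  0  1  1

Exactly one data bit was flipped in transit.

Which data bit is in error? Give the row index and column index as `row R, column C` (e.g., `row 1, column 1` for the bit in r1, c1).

row 0, column 1

Recompute each row's even parity and compare to rp:
  r0: data parity 1, sent rp 0 → mismatch
  r1: data parity 1, sent rp 1 → ok
  r2: data parity 0, sent rp 0 → ok
Recompute each column's even parity and compare to cp:
  c0: data parity 1, sent cp 1 → ok
  c1: data parity 1, sent cp 0 → mismatch
  c2: data parity 0, sent cp 0 → ok
  c3: data parity 1, sent cp 1 → ok
  c4: data parity 1, sent cp 1 → ok
Exactly one row (r0) and one column (c1) fail → the flipped bit is at their intersection.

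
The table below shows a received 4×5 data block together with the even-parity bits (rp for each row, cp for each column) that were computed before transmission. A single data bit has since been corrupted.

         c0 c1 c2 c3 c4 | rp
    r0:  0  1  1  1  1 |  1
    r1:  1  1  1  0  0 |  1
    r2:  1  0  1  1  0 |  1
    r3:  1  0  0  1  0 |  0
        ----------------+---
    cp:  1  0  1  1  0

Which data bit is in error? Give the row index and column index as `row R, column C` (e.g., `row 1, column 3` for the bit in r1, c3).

Recompute each row's even parity and compare to rp:
  r0: data parity 0, sent rp 1 → mismatch
  r1: data parity 1, sent rp 1 → ok
  r2: data parity 1, sent rp 1 → ok
  r3: data parity 0, sent rp 0 → ok
Recompute each column's even parity and compare to cp:
  c0: data parity 1, sent cp 1 → ok
  c1: data parity 0, sent cp 0 → ok
  c2: data parity 1, sent cp 1 → ok
  c3: data parity 1, sent cp 1 → ok
  c4: data parity 1, sent cp 0 → mismatch
Exactly one row (r0) and one column (c4) fail → the flipped bit is at their intersection.

row 0, column 4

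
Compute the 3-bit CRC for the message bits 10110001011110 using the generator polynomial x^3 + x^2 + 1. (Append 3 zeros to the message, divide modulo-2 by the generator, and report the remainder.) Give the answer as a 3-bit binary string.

Append 3 zeros: 10110001011110000. Divide by 1101 (XOR where the leading bit is 1):
  pos 0: 1011 XOR 1101 = 0110
  pos 1: 1100 XOR 1101 = 0001
  pos 4: 1001 XOR 1101 = 0100
  pos 5: 1000 XOR 1101 = 0101
  pos 6: 1011 XOR 1101 = 0110
  pos 7: 1101 XOR 1101 = 0000
  pos 11: 1100 XOR 1101 = 0001
Remainder (last 3 bits) = 100. This is the CRC / FCS.

100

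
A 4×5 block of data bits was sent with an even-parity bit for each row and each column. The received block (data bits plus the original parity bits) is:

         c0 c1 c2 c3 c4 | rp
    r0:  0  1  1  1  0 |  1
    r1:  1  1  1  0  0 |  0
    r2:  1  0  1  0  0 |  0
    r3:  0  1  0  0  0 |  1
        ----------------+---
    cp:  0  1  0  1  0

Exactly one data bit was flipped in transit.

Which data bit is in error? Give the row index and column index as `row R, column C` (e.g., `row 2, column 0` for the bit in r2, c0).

Recompute each row's even parity and compare to rp:
  r0: data parity 1, sent rp 1 → ok
  r1: data parity 1, sent rp 0 → mismatch
  r2: data parity 0, sent rp 0 → ok
  r3: data parity 1, sent rp 1 → ok
Recompute each column's even parity and compare to cp:
  c0: data parity 0, sent cp 0 → ok
  c1: data parity 1, sent cp 1 → ok
  c2: data parity 1, sent cp 0 → mismatch
  c3: data parity 1, sent cp 1 → ok
  c4: data parity 0, sent cp 0 → ok
Exactly one row (r1) and one column (c2) fail → the flipped bit is at their intersection.

row 1, column 2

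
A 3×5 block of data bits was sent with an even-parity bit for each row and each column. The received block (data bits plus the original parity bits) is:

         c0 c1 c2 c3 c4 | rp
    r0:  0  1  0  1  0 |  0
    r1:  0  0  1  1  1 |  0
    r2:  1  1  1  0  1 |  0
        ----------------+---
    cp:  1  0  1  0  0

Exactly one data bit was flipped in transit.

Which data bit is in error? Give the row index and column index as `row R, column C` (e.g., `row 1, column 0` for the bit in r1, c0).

Recompute each row's even parity and compare to rp:
  r0: data parity 0, sent rp 0 → ok
  r1: data parity 1, sent rp 0 → mismatch
  r2: data parity 0, sent rp 0 → ok
Recompute each column's even parity and compare to cp:
  c0: data parity 1, sent cp 1 → ok
  c1: data parity 0, sent cp 0 → ok
  c2: data parity 0, sent cp 1 → mismatch
  c3: data parity 0, sent cp 0 → ok
  c4: data parity 0, sent cp 0 → ok
Exactly one row (r1) and one column (c2) fail → the flipped bit is at their intersection.

row 1, column 2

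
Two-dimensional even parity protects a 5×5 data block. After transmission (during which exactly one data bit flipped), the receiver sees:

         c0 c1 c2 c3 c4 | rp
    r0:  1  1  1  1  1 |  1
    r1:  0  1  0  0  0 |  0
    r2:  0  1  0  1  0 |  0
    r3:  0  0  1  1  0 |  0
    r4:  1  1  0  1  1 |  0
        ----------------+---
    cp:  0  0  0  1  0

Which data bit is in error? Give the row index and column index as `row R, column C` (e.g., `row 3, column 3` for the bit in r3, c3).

row 1, column 3

Recompute each row's even parity and compare to rp:
  r0: data parity 1, sent rp 1 → ok
  r1: data parity 1, sent rp 0 → mismatch
  r2: data parity 0, sent rp 0 → ok
  r3: data parity 0, sent rp 0 → ok
  r4: data parity 0, sent rp 0 → ok
Recompute each column's even parity and compare to cp:
  c0: data parity 0, sent cp 0 → ok
  c1: data parity 0, sent cp 0 → ok
  c2: data parity 0, sent cp 0 → ok
  c3: data parity 0, sent cp 1 → mismatch
  c4: data parity 0, sent cp 0 → ok
Exactly one row (r1) and one column (c3) fail → the flipped bit is at their intersection.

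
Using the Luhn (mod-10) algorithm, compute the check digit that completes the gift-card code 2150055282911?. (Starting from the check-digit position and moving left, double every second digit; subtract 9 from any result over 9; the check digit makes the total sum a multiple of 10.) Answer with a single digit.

Partial digits right→left: 1 1 9 2 8 2 5 5 0 0 5 1 2
Double every second digit counting from the check-digit position (so the 1st, 3rd, 5th, ... of the partial from the right).
  doubled (with −9 where >9): 2 9 7 1 0 1 4 → sum 24
  kept as-is: 1 2 2 5 0 1 → sum 11
Total = 24 + 11 = 35.
Check digit = (10 − (35 mod 10)) mod 10 = 5.

5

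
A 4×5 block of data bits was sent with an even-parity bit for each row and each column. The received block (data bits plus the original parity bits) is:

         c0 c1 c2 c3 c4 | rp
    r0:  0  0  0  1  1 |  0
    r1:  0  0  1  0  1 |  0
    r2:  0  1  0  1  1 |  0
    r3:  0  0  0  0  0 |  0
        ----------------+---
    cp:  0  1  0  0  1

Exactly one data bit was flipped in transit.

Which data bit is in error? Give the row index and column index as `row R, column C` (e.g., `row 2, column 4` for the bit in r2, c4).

Recompute each row's even parity and compare to rp:
  r0: data parity 0, sent rp 0 → ok
  r1: data parity 0, sent rp 0 → ok
  r2: data parity 1, sent rp 0 → mismatch
  r3: data parity 0, sent rp 0 → ok
Recompute each column's even parity and compare to cp:
  c0: data parity 0, sent cp 0 → ok
  c1: data parity 1, sent cp 1 → ok
  c2: data parity 1, sent cp 0 → mismatch
  c3: data parity 0, sent cp 0 → ok
  c4: data parity 1, sent cp 1 → ok
Exactly one row (r2) and one column (c2) fail → the flipped bit is at their intersection.

row 2, column 2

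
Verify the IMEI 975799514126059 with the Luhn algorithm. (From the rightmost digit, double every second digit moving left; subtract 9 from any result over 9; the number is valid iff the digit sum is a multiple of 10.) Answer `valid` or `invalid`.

From the right, keep odd positions and double even positions (subtract 9 from any doubled value over 9):
  doubled (positions 2,4,...): 1 3 2 2 9 5 5 → sum 27
  kept (positions 1,3,...): 9 0 2 4 5 9 5 9 → sum 43
Total = 70.
70 mod 10 = 0, so the number is valid.

valid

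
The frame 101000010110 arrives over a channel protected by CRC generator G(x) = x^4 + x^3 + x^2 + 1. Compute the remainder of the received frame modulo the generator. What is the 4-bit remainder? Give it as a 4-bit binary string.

Modulo-2 division of 101000010110 by 11101:
  pos 0: 10100 XOR 11101 = 01001
  pos 1: 10010 XOR 11101 = 01111
  pos 2: 11110 XOR 11101 = 00011
  pos 5: 11101 XOR 11101 = 00000
Remainder = 0010 (nonzero — an error is detected).

0010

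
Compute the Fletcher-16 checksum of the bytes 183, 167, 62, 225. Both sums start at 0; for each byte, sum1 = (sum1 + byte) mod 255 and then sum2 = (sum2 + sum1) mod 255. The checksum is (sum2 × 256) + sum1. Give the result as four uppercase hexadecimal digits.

Running sums (mod 255):
  after byte 0 (183): sum1=183, sum2=183
  after byte 1 (167): sum1=95, sum2=23
  after byte 2 (62): sum1=157, sum2=180
  after byte 3 (225): sum1=127, sum2=52
Checksum = sum2·256 + sum1 = 52·256 + 127 = 13439 = 0x347F.

347F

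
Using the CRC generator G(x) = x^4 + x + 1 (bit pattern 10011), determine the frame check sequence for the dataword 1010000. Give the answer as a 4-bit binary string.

0010

Append 4 zeros: 10100000000. Divide by 10011 (XOR where the leading bit is 1):
  pos 0: 10100 XOR 10011 = 00111
  pos 2: 11100 XOR 10011 = 01111
  pos 3: 11110 XOR 10011 = 01101
  pos 4: 11010 XOR 10011 = 01001
  pos 5: 10010 XOR 10011 = 00001
Remainder (last 4 bits) = 0010. This is the CRC / FCS.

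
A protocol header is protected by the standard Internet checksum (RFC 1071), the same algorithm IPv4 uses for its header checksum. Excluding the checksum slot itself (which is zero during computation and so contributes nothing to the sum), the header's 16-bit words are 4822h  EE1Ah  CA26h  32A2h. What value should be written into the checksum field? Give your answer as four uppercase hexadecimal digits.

CCF9

One's-complement addition (fold any carry out of bit 15 back into bit 0):
  0x4822 + 0xEE1A = 0x1363C → wrap carry → 0x363D
  0x363D + 0xCA26 = 0x10063 → wrap carry → 0x0064
  0x0064 + 0x32A2 = 0x03306
One's-complement sum = 0x3306.
Checksum = ~0x3306 & 0xFFFF = 0xCCF9.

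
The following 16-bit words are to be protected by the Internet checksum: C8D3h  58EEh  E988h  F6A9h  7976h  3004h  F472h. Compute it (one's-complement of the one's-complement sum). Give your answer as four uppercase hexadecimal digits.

One's-complement addition (fold any carry out of bit 15 back into bit 0):
  0xC8D3 + 0x58EE = 0x121C1 → wrap carry → 0x21C2
  0x21C2 + 0xE988 = 0x10B4A → wrap carry → 0x0B4B
  0x0B4B + 0xF6A9 = 0x101F4 → wrap carry → 0x01F5
  0x01F5 + 0x7976 = 0x07B6B
  0x7B6B + 0x3004 = 0x0AB6F
  0xAB6F + 0xF472 = 0x19FE1 → wrap carry → 0x9FE2
One's-complement sum = 0x9FE2.
Checksum = ~0x9FE2 & 0xFFFF = 0x601D.

601D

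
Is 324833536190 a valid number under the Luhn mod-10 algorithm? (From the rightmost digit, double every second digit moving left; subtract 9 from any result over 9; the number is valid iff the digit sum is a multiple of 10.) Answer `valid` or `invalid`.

valid

From the right, keep odd positions and double even positions (subtract 9 from any doubled value over 9):
  doubled (positions 2,4,...): 9 3 1 6 8 6 → sum 33
  kept (positions 1,3,...): 0 1 3 3 8 2 → sum 17
Total = 50.
50 mod 10 = 0, so the number is valid.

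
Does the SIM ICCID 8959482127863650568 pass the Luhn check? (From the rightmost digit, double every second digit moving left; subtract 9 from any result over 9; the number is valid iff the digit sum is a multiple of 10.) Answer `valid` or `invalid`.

From the right, keep odd positions and double even positions (subtract 9 from any doubled value over 9):
  doubled (positions 2,4,...): 3 0 3 3 5 2 7 9 9 → sum 41
  kept (positions 1,3,...): 8 5 5 3 8 2 2 4 5 8 → sum 50
Total = 91.
91 mod 10 = 1, so the number is invalid.

invalid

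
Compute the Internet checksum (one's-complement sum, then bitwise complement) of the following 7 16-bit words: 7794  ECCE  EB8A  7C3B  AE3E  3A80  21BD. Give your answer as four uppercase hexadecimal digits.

295A

One's-complement addition (fold any carry out of bit 15 back into bit 0):
  0x7794 + 0xECCE = 0x16462 → wrap carry → 0x6463
  0x6463 + 0xEB8A = 0x14FED → wrap carry → 0x4FEE
  0x4FEE + 0x7C3B = 0x0CC29
  0xCC29 + 0xAE3E = 0x17A67 → wrap carry → 0x7A68
  0x7A68 + 0x3A80 = 0x0B4E8
  0xB4E8 + 0x21BD = 0x0D6A5
One's-complement sum = 0xD6A5.
Checksum = ~0xD6A5 & 0xFFFF = 0x295A.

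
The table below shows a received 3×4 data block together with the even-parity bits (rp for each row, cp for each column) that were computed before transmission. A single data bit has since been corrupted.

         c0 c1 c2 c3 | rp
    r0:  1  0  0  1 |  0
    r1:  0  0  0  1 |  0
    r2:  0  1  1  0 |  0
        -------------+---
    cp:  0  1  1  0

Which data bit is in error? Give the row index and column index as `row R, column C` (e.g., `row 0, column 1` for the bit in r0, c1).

Recompute each row's even parity and compare to rp:
  r0: data parity 0, sent rp 0 → ok
  r1: data parity 1, sent rp 0 → mismatch
  r2: data parity 0, sent rp 0 → ok
Recompute each column's even parity and compare to cp:
  c0: data parity 1, sent cp 0 → mismatch
  c1: data parity 1, sent cp 1 → ok
  c2: data parity 1, sent cp 1 → ok
  c3: data parity 0, sent cp 0 → ok
Exactly one row (r1) and one column (c0) fail → the flipped bit is at their intersection.

row 1, column 0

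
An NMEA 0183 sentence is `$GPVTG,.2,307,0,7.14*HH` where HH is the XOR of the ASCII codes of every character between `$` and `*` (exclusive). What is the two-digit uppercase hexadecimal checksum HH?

XOR the ASCII codes of the payload characters:
  'G' = 0x47 → acc = 0x47
  'P' = 0x50 → acc = 0x17
  'V' = 0x56 → acc = 0x41
  'T' = 0x54 → acc = 0x15
  'G' = 0x47 → acc = 0x52
  ',' = 0x2C → acc = 0x7E
  '.' = 0x2E → acc = 0x50
  '2' = 0x32 → acc = 0x62
  ',' = 0x2C → acc = 0x4E
  '3' = 0x33 → acc = 0x7D
  '0' = 0x30 → acc = 0x4D
  '7' = 0x37 → acc = 0x7A
  ',' = 0x2C → acc = 0x56
  '0' = 0x30 → acc = 0x66
  ',' = 0x2C → acc = 0x4A
  '7' = 0x37 → acc = 0x7D
  '.' = 0x2E → acc = 0x53
  '1' = 0x31 → acc = 0x62
  '4' = 0x34 → acc = 0x56
Checksum = 0x56.

56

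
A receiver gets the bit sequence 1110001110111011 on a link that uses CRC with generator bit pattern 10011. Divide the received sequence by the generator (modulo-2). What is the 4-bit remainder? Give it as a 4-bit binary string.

1111

Modulo-2 division of 1110001110111011 by 10011:
  pos 0: 11100 XOR 10011 = 01111
  pos 1: 11110 XOR 10011 = 01101
  pos 2: 11011 XOR 10011 = 01000
  pos 3: 10001 XOR 10011 = 00010
  pos 6: 10101 XOR 10011 = 00110
  pos 8: 11011 XOR 10011 = 01000
  pos 9: 10000 XOR 10011 = 00011
Remainder = 1111 (nonzero — an error is detected).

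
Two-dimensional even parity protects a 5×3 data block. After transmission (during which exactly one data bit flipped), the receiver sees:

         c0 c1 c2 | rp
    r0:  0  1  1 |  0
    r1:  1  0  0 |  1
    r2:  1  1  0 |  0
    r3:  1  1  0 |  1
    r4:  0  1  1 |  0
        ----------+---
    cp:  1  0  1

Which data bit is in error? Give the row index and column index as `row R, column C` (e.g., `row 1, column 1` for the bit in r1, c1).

Recompute each row's even parity and compare to rp:
  r0: data parity 0, sent rp 0 → ok
  r1: data parity 1, sent rp 1 → ok
  r2: data parity 0, sent rp 0 → ok
  r3: data parity 0, sent rp 1 → mismatch
  r4: data parity 0, sent rp 0 → ok
Recompute each column's even parity and compare to cp:
  c0: data parity 1, sent cp 1 → ok
  c1: data parity 0, sent cp 0 → ok
  c2: data parity 0, sent cp 1 → mismatch
Exactly one row (r3) and one column (c2) fail → the flipped bit is at their intersection.

row 3, column 2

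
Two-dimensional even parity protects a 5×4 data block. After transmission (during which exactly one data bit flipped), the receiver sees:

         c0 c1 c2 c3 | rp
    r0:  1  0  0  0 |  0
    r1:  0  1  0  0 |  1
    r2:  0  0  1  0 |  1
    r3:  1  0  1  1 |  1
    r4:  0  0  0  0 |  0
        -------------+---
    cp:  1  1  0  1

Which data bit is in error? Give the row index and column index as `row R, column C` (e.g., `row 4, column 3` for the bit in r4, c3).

Recompute each row's even parity and compare to rp:
  r0: data parity 1, sent rp 0 → mismatch
  r1: data parity 1, sent rp 1 → ok
  r2: data parity 1, sent rp 1 → ok
  r3: data parity 1, sent rp 1 → ok
  r4: data parity 0, sent rp 0 → ok
Recompute each column's even parity and compare to cp:
  c0: data parity 0, sent cp 1 → mismatch
  c1: data parity 1, sent cp 1 → ok
  c2: data parity 0, sent cp 0 → ok
  c3: data parity 1, sent cp 1 → ok
Exactly one row (r0) and one column (c0) fail → the flipped bit is at their intersection.

row 0, column 0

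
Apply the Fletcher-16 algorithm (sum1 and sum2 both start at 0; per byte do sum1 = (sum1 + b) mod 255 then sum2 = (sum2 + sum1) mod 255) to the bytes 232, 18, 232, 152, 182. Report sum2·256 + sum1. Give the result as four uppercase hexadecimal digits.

7733

Running sums (mod 255):
  after byte 0 (232): sum1=232, sum2=232
  after byte 1 (18): sum1=250, sum2=227
  after byte 2 (232): sum1=227, sum2=199
  after byte 3 (152): sum1=124, sum2=68
  after byte 4 (182): sum1=51, sum2=119
Checksum = sum2·256 + sum1 = 119·256 + 51 = 30515 = 0x7733.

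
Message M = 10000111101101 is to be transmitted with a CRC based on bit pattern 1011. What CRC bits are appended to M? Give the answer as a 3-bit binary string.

Append 3 zeros: 10000111101101000. Divide by 1011 (XOR where the leading bit is 1):
  pos 0: 1000 XOR 1011 = 0011
  pos 2: 1101 XOR 1011 = 0110
  pos 3: 1101 XOR 1011 = 0110
  pos 4: 1101 XOR 1011 = 0110
  pos 5: 1101 XOR 1011 = 0110
  pos 6: 1100 XOR 1011 = 0111
  pos 7: 1111 XOR 1011 = 0100
  pos 8: 1001 XOR 1011 = 0010
  pos 10: 1001 XOR 1011 = 0010
  pos 12: 1000 XOR 1011 = 0011
Remainder (last 3 bits) = 110. This is the CRC / FCS.

110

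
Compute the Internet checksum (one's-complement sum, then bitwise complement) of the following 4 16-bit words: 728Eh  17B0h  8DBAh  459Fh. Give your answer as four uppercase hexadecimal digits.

A267

One's-complement addition (fold any carry out of bit 15 back into bit 0):
  0x728E + 0x17B0 = 0x08A3E
  0x8A3E + 0x8DBA = 0x117F8 → wrap carry → 0x17F9
  0x17F9 + 0x459F = 0x05D98
One's-complement sum = 0x5D98.
Checksum = ~0x5D98 & 0xFFFF = 0xA267.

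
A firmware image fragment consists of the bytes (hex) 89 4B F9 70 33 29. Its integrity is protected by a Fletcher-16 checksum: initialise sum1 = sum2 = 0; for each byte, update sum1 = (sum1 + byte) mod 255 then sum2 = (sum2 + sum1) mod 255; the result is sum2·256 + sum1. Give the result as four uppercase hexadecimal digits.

Running sums (mod 255):
  after byte 0 (89): sum1=137, sum2=137
  after byte 1 (4B): sum1=212, sum2=94
  after byte 2 (F9): sum1=206, sum2=45
  after byte 3 (70): sum1=63, sum2=108
  after byte 4 (33): sum1=114, sum2=222
  after byte 5 (29): sum1=155, sum2=122
Checksum = sum2·256 + sum1 = 122·256 + 155 = 31387 = 0x7A9B.

7A9B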